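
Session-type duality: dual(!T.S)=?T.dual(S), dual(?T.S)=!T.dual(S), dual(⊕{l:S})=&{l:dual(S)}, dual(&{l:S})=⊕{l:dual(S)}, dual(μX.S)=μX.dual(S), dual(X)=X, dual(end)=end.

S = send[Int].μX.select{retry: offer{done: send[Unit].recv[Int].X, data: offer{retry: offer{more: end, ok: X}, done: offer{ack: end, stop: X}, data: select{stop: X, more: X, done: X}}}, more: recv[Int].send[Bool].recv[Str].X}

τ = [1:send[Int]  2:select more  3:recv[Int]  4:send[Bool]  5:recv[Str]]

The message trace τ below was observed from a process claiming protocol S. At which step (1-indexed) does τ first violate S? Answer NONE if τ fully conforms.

@1 send[Int]  ok  state: μX.…
@2 select more  ok  state: recv[Int].send[Bool].recv[Str].μX.…
@3 recv[Int]  ok  state: send[Bool].recv[Str].μX.…
@4 send[Bool]  ok  state: recv[Str].μX.…
@5 recv[Str]  ok  state: μX.…
τ conforms to S (length 5)

NONE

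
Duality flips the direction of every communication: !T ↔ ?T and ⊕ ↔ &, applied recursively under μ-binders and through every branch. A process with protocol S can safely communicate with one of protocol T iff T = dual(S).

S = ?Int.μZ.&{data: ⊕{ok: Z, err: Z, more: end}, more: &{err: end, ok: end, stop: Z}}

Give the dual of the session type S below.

!Int.μZ.⊕{data: &{ok: Z, err: Z, more: end}, more: ⊕{err: end, ok: end, stop: Z}}

?Int ↦ !Int
  μZ ↦ μZ  (binder kept)
    &{data,more} ↦ ⊕{data,more}  (&→⊕)
      [data]
        ⊕{ok,err,more} ↦ &{ok,err,more}  (internal→external)
          [ok]
            dual(Z) = Z
          [err]
            dual(Z) = Z
          [more]
            dual(end) = end
      [more]
        &{err,ok,stop} ↦ ⊕{err,ok,stop}  (&→⊕)
          [err]
            dual(end) = end
          [ok]
            dual(end) = end
          [stop]
            dual(Z) = Z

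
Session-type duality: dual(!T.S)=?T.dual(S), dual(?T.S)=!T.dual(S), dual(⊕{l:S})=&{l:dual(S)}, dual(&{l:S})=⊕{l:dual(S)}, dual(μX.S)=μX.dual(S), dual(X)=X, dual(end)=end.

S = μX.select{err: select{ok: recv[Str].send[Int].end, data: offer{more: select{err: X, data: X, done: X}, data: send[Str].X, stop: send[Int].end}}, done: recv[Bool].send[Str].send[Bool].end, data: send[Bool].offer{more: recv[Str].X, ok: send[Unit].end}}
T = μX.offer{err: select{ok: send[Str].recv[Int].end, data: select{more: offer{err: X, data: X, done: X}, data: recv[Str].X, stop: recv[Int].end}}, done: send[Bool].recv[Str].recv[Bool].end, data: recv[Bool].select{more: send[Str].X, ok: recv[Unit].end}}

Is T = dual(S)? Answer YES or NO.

NO

μX vs μX  ok (rec unchanged)
  select{err,done,data} vs offer{err,done,data}  ok labels match
    [err]
      select{ok,data} vs select{ok,data}  ✗ choice polarity not flipped — not dual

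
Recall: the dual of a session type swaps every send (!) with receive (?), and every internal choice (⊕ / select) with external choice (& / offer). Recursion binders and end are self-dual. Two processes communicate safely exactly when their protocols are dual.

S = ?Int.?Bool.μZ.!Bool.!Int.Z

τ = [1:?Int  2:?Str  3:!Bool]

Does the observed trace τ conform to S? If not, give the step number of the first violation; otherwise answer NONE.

[1] ?Int  match  now at ?Bool.μZ.…
[2] got ?Str, protocol expects ?Bool  ✗

2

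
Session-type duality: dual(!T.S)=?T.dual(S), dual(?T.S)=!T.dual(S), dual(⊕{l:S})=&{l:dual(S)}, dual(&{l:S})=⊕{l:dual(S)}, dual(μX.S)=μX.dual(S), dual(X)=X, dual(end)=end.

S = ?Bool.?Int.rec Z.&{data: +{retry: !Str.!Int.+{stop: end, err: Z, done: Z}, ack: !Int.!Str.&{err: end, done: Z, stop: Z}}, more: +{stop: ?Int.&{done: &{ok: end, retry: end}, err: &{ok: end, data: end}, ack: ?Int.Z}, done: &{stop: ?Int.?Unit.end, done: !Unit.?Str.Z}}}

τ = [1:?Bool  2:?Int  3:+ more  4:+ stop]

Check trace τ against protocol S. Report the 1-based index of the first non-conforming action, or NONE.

[1] ?Bool  ✓  residual = ?Int.rec Z.…
[2] ?Int  ✓  residual = rec Z.…
[3] got + more, protocol expects & data or & more  ✗

3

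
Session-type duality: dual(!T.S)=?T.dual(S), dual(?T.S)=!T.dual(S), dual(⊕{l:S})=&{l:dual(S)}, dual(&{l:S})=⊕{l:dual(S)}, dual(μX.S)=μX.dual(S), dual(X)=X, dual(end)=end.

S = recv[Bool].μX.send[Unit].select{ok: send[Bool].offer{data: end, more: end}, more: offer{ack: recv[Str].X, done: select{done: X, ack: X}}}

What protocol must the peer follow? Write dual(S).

recv[Bool] ↦ send[Bool]
  μX ↦ μX  (rec unchanged)
    send[Unit] ↦ recv[Unit]
      select{ok,more} ↦ offer{ok,more}  (⊕→&)
        case ok:
          send[Bool] ↦ recv[Bool]
            offer{data,more} ↦ select{data,more}  (external→internal)
              case data:
                dual(end) = end
              case more:
                dual(end) = end
        case more:
          offer{ack,done} ↦ select{ack,done}  (external→internal)
            case ack:
              recv[Str] ↦ send[Str]
                dual(X) = X
            case done:
              select{done,ack} ↦ offer{done,ack}  (⊕→&)
                case done:
                  dual(X) = X
                case ack:
                  dual(X) = X

send[Bool].μX.recv[Unit].offer{ok: recv[Bool].select{data: end, more: end}, more: select{ack: send[Str].X, done: offer{done: X, ack: X}}}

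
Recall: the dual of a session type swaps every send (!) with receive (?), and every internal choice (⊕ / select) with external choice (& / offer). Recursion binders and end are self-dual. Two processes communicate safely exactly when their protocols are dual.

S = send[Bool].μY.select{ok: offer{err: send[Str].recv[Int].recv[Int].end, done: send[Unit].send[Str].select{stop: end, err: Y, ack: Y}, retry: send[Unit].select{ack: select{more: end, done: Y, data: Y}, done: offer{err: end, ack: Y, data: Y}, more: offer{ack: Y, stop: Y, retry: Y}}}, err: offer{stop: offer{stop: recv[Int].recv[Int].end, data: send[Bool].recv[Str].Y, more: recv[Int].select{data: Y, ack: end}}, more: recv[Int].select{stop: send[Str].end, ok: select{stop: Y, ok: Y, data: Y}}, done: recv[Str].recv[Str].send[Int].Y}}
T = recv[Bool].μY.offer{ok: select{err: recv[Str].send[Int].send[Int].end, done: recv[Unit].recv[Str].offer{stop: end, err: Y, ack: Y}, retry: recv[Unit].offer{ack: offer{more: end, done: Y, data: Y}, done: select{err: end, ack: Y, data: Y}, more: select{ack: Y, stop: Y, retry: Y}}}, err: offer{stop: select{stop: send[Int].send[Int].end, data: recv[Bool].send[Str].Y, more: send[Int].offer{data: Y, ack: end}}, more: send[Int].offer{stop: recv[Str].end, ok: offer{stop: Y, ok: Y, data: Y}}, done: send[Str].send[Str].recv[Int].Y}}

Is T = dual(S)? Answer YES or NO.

NO

send[Bool] vs recv[Bool]  ok
  μY vs μY  ok (μ self-dual)
    select{ok,err} vs offer{ok,err}  ok labels match
      • ok:
        offer{err,done,retry} vs select{err,done,retry}  ok labels match
          • err:
            send[Str] vs recv[Str]  ok
              recv[Int] vs send[Int]  ok
                recv[Int] vs send[Int]  ok
                  end vs end  ok
          • done:
            send[Unit] vs recv[Unit]  ok
              send[Str] vs recv[Str]  ok
                select{stop,err,ack} vs offer{stop,err,ack}  ok labels match
                  • stop:
                    end vs end  ok
                  • err:
                    Y vs Y  ok
                  • ack:
                    Y vs Y  ok
          • retry:
            send[Unit] vs recv[Unit]  ok
              select{ack,done,more} vs offer{ack,done,more}  ok labels match
                • ack:
                  select{more,done,data} vs offer{more,done,data}  ok labels match
                    • more:
                      end vs end  ok
                    • done:
                      Y vs Y  ok
                    • data:
                      Y vs Y  ok
                • done:
                  offer{err,ack,data} vs select{err,ack,data}  ok labels match
                    • err:
                      end vs end  ok
                    • ack:
                      Y vs Y  ok
                    • data:
                      Y vs Y  ok
                • more:
                  offer{ack,stop,retry} vs select{ack,stop,retry}  ok labels match
                    • ack:
                      Y vs Y  ok
                    • stop:
                      Y vs Y  ok
                    • retry:
                      Y vs Y  ok
      • err:
        offer{stop,more,done} vs offer{stop,more,done}  ✗ choice polarity not flipped — not dual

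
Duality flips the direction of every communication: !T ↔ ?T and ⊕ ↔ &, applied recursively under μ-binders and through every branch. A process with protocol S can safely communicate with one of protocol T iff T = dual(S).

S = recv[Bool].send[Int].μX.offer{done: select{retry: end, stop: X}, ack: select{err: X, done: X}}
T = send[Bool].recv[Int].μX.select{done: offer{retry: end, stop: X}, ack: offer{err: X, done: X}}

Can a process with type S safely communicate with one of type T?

recv[Bool] | send[Bool]  ✓
  send[Int] | recv[Int]  ✓
    μX | μX  ✓ (rec unchanged)
      offer{done,ack} | select{done,ack}  ✓ label sets agree
        [done]
          select{retry,stop} | offer{retry,stop}  ✓ label sets agree
            [retry]
              end | end  ✓
            [stop]
              X | X  ✓
        [ack]
          select{err,done} | offer{err,done}  ✓ label sets agree
            [err]
              X | X  ✓
            [done]
              X | X  ✓

YES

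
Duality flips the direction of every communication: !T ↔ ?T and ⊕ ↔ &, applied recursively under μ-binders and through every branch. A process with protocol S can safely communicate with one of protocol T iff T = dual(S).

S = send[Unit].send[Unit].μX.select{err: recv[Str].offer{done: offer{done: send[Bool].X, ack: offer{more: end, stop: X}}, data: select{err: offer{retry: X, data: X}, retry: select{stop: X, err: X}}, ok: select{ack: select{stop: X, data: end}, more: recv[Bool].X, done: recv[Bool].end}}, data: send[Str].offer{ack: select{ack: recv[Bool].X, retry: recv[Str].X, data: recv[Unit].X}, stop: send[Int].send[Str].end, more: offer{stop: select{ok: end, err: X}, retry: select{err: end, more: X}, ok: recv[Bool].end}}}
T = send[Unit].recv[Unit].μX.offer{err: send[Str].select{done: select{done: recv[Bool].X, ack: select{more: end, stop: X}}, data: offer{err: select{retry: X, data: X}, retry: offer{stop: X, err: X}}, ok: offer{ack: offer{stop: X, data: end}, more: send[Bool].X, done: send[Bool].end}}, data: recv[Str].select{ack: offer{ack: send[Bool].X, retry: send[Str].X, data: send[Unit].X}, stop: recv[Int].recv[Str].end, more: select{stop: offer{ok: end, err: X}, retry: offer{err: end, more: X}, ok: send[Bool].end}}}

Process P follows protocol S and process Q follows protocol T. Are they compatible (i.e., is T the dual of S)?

NO

send[Unit] ‖ send[Unit]  ✗ same direction on both sides — not dual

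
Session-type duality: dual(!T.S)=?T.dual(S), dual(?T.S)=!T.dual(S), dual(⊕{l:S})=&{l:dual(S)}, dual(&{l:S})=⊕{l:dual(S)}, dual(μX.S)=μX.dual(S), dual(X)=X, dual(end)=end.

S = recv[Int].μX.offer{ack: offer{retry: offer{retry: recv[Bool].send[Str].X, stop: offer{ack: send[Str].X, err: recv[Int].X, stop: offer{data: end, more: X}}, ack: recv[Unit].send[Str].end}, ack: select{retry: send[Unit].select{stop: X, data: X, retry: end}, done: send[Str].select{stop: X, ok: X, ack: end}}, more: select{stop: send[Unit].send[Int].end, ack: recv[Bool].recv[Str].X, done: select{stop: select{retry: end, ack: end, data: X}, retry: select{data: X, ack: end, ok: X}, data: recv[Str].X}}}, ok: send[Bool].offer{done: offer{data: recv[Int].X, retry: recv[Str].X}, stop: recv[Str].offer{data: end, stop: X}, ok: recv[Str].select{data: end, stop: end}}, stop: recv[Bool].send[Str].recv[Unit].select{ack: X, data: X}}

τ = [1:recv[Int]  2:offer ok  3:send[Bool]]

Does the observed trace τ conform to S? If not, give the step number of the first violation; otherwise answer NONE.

step 1: recv[Int]  match  residual = μX.…
step 2: offer ok  match  residual = send[Bool].offer{done: offer{data: recv[Int].μX.…, retry: recv[Str].μX.…}, stop: recv[Str].offer{data: end, stop: μX.…}, ok: recv[Str].select{data: end, stop: end}}
step 3: send[Bool]  match  residual = offer{done: offer{data: recv[Int].μX.…, retry: recv[Str].μX.…}, stop: recv[Str].offer{data: end, stop: μX.…}, ok: recv[Str].select{data: end, stop: end}}
trace exhausted — no violation

NONE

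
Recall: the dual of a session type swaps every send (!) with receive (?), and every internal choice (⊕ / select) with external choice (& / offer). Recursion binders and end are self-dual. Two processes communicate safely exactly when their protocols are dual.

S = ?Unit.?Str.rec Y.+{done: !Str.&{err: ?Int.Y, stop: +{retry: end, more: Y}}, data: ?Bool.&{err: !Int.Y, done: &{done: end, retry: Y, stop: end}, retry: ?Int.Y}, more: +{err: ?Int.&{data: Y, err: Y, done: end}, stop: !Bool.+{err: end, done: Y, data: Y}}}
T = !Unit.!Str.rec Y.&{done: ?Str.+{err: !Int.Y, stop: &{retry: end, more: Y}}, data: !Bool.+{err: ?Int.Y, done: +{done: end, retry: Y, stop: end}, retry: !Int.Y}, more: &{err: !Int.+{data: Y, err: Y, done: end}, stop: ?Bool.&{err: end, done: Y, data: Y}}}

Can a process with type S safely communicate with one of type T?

YES

?Unit | !Unit  ✓
  ?Str | !Str  ✓
    rec Y | rec Y  ✓ (μ self-dual)
      +{done,data,more} | &{done,data,more}  ✓ labels match
        • done:
          !Str | ?Str  ✓
            &{err,stop} | +{err,stop}  ✓ labels match
              • err:
                ?Int | !Int  ✓
                  Y | Y  ✓
              • stop:
                +{retry,more} | &{retry,more}  ✓ labels match
                  • retry:
                    end | end  ✓
                  • more:
                    Y | Y  ✓
        • data:
          ?Bool | !Bool  ✓
            &{err,done,retry} | +{err,done,retry}  ✓ labels match
              • err:
                !Int | ?Int  ✓
                  Y | Y  ✓
              • done:
                &{done,retry,stop} | +{done,retry,stop}  ✓ labels match
                  • done:
                    end | end  ✓
                  • retry:
                    Y | Y  ✓
                  • stop:
                    end | end  ✓
              • retry:
                ?Int | !Int  ✓
                  Y | Y  ✓
        • more:
          +{err,stop} | &{err,stop}  ✓ labels match
            • err:
              ?Int | !Int  ✓
                &{data,err,done} | +{data,err,done}  ✓ labels match
                  • data:
                    Y | Y  ✓
                  • err:
                    Y | Y  ✓
                  • done:
                    end | end  ✓
            • stop:
              !Bool | ?Bool  ✓
                +{err,done,data} | &{err,done,data}  ✓ labels match
                  • err:
                    end | end  ✓
                  • done:
                    Y | Y  ✓
                  • data:
                    Y | Y  ✓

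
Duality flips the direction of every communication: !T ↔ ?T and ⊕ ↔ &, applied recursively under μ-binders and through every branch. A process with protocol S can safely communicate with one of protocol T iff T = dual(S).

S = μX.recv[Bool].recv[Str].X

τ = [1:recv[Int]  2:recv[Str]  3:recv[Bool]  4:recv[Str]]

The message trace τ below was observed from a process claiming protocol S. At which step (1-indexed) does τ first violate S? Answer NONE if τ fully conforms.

1

step 1: got recv[Int], protocol expects recv[Bool]  ✗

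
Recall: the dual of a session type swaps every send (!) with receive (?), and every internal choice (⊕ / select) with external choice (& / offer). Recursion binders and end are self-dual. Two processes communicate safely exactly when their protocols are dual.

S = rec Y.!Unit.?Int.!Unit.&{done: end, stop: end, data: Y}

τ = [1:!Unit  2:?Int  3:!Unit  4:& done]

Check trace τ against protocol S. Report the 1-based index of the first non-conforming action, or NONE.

NONE

[1] !Unit  ok  cont: ?Int.!Unit.&{done: end, stop: end, data: rec Y.…}
[2] ?Int  ok  cont: !Unit.&{done: end, stop: end, data: rec Y.…}
[3] !Unit  ok  cont: &{done: end, stop: end, data: rec Y.…}
[4] & done  ok  cont: end
all 4 steps conform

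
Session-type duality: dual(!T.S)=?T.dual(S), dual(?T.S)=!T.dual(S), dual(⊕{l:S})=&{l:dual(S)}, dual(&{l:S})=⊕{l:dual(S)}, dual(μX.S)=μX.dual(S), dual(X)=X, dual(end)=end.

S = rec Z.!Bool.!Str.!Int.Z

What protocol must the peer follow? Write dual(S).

rec Z ↦ rec Z  (μ self-dual)
  !Bool ↦ ?Bool
    !Str ↦ ?Str
      !Int ↦ ?Int
        Z ↦ Z

rec Z.?Bool.?Str.?Int.Z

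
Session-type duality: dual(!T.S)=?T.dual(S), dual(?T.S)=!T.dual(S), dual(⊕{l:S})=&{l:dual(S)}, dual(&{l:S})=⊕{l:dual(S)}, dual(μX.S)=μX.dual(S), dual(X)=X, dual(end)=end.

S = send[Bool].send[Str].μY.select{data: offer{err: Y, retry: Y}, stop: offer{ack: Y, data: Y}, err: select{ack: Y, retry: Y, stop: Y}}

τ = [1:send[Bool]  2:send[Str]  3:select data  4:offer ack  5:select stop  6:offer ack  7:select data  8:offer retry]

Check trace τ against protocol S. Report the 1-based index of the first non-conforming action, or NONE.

4

@1 send[Bool]  match  cont: send[Str].μY.…
@2 send[Str]  match  cont: μY.…
@3 select data  match  cont: offer{err: μY.…, retry: μY.…}
@4 got offer ack, protocol expects offer err or offer retry  ✗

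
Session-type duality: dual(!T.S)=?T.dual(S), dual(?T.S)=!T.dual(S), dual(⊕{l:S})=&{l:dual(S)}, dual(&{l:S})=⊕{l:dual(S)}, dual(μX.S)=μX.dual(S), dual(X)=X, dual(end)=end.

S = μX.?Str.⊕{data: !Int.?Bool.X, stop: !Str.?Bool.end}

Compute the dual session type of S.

μX = μX  (μ self-dual)
  ?Str = !Str
    ⊕{data,stop} = &{data,stop}  (⊕→&)
      • data:
        !Int = ?Int
          ?Bool = !Bool
            X ↦ X
      • stop:
        !Str = ?Str
          ?Bool = !Bool
            end ↦ end

μX.!Str.&{data: ?Int.!Bool.X, stop: ?Str.!Bool.end}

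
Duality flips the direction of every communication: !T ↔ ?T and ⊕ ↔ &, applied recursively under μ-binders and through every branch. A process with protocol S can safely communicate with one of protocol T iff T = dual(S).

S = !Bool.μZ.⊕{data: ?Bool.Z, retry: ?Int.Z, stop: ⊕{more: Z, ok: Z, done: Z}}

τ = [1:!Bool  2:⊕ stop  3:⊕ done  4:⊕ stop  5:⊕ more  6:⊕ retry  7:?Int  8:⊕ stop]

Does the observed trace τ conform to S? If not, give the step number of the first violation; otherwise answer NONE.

NONE

step 1: !Bool  ✓  residual = μZ.…
step 2: ⊕ stop  ✓  residual = ⊕{more: μZ.…, ok: μZ.…, done: μZ.…}
step 3: ⊕ done  ✓  residual = μZ.…
step 4: ⊕ stop  ✓  residual = ⊕{more: μZ.…, ok: μZ.…, done: μZ.…}
step 5: ⊕ more  ✓  residual = μZ.…
step 6: ⊕ retry  ✓  residual = ?Int.μZ.…
step 7: ?Int  ✓  residual = μZ.…
step 8: ⊕ stop  ✓  residual = ⊕{more: μZ.…, ok: μZ.…, done: μZ.…}
all 8 steps conform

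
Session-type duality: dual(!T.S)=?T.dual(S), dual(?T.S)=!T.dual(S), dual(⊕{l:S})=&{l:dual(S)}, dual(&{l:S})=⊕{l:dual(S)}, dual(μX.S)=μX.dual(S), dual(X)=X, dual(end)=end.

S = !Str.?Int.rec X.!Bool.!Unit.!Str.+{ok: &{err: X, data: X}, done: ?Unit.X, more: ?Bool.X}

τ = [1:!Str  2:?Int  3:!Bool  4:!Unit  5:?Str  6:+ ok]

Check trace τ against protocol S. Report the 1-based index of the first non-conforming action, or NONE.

[1] !Str  match  cont: ?Int.rec X.…
[2] ?Int  match  cont: rec X.…
[3] !Bool  match  cont: !Unit.!Str.+{ok: &{err: rec X.…, data: rec X.…}, done: ?Unit.rec X.…, more: ?Bool.rec X.…}
[4] !Unit  match  cont: !Str.+{ok: &{err: rec X.…, data: rec X.…}, done: ?Unit.rec X.…, more: ?Bool.rec X.…}
[5] got ?Str, protocol expects !Str  ✗

5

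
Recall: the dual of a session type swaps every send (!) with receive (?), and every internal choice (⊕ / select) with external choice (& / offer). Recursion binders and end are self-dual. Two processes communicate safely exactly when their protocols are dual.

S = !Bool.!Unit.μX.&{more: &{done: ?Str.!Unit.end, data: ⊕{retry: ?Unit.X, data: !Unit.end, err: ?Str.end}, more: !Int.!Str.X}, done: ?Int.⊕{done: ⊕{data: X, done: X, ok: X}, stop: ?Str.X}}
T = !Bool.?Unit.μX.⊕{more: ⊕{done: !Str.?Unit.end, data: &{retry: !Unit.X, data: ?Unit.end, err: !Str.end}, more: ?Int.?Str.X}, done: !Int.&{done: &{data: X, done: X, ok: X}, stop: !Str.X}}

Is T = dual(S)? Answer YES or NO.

NO

!Bool | !Bool  ✗ same direction on both sides — not dual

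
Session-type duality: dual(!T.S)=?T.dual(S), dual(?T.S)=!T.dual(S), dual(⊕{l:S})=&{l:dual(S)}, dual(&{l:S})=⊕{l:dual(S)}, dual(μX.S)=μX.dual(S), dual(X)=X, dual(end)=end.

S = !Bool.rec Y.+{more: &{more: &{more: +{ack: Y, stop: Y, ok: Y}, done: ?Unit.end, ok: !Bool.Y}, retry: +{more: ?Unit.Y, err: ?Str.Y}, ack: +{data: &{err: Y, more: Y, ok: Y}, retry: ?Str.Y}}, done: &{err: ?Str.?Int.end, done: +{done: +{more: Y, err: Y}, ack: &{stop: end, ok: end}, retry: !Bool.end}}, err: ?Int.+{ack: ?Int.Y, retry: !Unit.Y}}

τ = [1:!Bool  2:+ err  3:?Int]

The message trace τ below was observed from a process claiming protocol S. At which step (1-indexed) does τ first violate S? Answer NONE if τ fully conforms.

NONE

step 1: !Bool  ok  cont: rec Y.…
step 2: + err  ok  cont: ?Int.+{ack: ?Int.rec Y.…, retry: !Unit.rec Y.…}
step 3: ?Int  ok  cont: +{ack: ?Int.rec Y.…, retry: !Unit.rec Y.…}
trace exhausted — no violation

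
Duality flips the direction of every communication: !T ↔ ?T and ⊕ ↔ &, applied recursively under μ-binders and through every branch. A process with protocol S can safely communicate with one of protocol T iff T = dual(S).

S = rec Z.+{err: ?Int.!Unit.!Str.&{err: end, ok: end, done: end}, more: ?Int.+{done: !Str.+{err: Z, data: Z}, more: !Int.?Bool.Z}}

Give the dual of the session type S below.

rec Z.&{err: !Int.?Unit.?Str.+{err: end, ok: end, done: end}, more: !Int.&{done: ?Str.&{err: Z, data: Z}, more: ?Int.!Bool.Z}}

rec Z = rec Z  (μ self-dual)
  +{err,more} = &{err,more}  (select→offer)
    [err]
      ?Int = !Int
        !Unit = ?Unit
          !Str = ?Str
            &{err,ok,done} = +{err,ok,done}  (external→internal)
              [err]
                end self-dual
              [ok]
                end self-dual
              [done]
                end self-dual
    [more]
      ?Int = !Int
        +{done,more} = &{done,more}  (select→offer)
          [done]
            !Str = ?Str
              +{err,data} = &{err,data}  (select→offer)
                [err]
                  Z self-dual
                [data]
                  Z self-dual
          [more]
            !Int = ?Int
              ?Bool = !Bool
                Z self-dual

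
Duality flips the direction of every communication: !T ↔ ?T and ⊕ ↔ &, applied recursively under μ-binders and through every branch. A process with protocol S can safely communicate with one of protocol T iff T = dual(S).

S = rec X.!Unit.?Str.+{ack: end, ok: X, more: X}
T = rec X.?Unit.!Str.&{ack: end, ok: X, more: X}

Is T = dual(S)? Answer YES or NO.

rec X | rec X  ✓ (rec unchanged)
  !Unit | ?Unit  ✓
    ?Str | !Str  ✓
      +{ack,ok,more} | &{ack,ok,more}  ✓ label sets agree
        [ack]
          end | end  ✓
        [ok]
          X | X  ✓
        [more]
          X | X  ✓

YES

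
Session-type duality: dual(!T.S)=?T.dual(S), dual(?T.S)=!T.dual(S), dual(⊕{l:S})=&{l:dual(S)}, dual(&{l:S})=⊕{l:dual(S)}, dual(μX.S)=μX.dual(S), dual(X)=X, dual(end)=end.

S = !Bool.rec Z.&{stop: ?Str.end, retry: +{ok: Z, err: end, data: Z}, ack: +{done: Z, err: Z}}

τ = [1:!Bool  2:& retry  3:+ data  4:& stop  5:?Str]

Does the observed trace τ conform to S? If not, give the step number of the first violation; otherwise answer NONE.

NONE

step 1: !Bool  match  residual = rec Z.…
step 2: & retry  match  residual = +{ok: rec Z.…, err: end, data: rec Z.…}
step 3: + data  match  residual = rec Z.…
step 4: & stop  match  residual = ?Str.end
step 5: ?Str  match  residual = end
τ conforms to S (length 5)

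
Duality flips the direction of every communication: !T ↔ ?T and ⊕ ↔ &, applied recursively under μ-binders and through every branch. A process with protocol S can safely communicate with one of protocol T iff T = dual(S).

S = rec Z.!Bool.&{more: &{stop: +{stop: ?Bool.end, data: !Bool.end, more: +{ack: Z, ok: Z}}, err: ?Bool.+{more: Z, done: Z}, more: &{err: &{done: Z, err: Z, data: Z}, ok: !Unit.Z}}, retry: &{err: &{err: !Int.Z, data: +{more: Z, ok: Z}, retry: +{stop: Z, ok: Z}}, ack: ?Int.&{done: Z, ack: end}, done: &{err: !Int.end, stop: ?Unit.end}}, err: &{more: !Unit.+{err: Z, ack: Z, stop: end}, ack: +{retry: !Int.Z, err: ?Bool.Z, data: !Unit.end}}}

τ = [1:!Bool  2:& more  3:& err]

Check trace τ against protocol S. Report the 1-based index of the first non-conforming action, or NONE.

NONE

step 1: !Bool  ✓  cont: &{more: &{stop: +{stop: ?Bool.end, data: !Bool.end, more: +{ack: rec Z.…, ok: rec Z.…}}, err: ?Bool.+{more: rec Z.…, done: rec Z.…}, more: &{err: &{done: rec Z.…, err: rec Z.…, data: rec Z.…}, ok: !Unit.rec Z.…}}, retry: &{err: &{err: !Int.rec Z.…, data: +{more: rec Z.…, ok: rec Z.…}, retry: +{stop: rec Z.…, ok: rec Z.…}}, ack: ?Int.&{done: rec Z.…, ack: end}, done: &{err: !Int.end, stop: ?Unit.end}}, err: &{more: !Unit.+{err: rec Z.…, ack: rec Z.…, stop: end}, ack: +{retry: !Int.rec Z.…, err: ?Bool.rec Z.…, data: !Unit.end}}}
step 2: & more  ✓  cont: &{stop: +{stop: ?Bool.end, data: !Bool.end, more: +{ack: rec Z.…, ok: rec Z.…}}, err: ?Bool.+{more: rec Z.…, done: rec Z.…}, more: &{err: &{done: rec Z.…, err: rec Z.…, data: rec Z.…}, ok: !Unit.rec Z.…}}
step 3: & err  ✓  cont: ?Bool.+{more: rec Z.…, done: rec Z.…}
τ conforms to S (length 3)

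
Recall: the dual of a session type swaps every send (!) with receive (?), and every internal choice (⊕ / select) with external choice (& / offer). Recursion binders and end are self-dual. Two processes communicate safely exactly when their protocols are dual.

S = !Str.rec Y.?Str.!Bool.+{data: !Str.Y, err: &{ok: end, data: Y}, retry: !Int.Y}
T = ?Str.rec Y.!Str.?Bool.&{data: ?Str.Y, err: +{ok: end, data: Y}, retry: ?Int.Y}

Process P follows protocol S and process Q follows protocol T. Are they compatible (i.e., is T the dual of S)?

!Str | ?Str  ok
  rec Y | rec Y  ok (rec unchanged)
    ?Str | !Str  ok
      !Bool | ?Bool  ok
        +{data,err,retry} | &{data,err,retry}  ok labels match
          • data:
            !Str | ?Str  ok
              Y | Y  ok
          • err:
            &{ok,data} | +{ok,data}  ok labels match
              • ok:
                end | end  ok
              • data:
                Y | Y  ok
          • retry:
            !Int | ?Int  ok
              Y | Y  ok

YES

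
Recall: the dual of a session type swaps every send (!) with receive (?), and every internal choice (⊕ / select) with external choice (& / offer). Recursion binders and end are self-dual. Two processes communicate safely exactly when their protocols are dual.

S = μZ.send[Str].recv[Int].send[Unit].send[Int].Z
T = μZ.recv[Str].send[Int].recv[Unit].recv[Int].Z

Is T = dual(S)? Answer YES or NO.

μZ vs μZ  ok (μ self-dual)
  send[Str] vs recv[Str]  ok
    recv[Int] vs send[Int]  ok
      send[Unit] vs recv[Unit]  ok
        send[Int] vs recv[Int]  ok
          Z vs Z  ok

YES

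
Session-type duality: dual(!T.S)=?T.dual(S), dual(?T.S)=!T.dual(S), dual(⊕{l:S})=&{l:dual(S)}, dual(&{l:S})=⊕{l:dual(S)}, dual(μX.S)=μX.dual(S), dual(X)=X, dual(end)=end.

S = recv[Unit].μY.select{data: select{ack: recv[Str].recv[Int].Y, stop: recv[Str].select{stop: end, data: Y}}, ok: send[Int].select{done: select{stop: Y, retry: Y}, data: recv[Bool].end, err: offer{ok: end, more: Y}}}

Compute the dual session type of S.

recv[Unit] ↦ send[Unit]
  μY ↦ μY  (rec unchanged)
    select{data,ok} ↦ offer{data,ok}  (internal→external)
      case data:
        select{ack,stop} ↦ offer{ack,stop}  (internal→external)
          case ack:
            recv[Str] ↦ send[Str]
              recv[Int] ↦ send[Int]
                dual(Y) = Y
          case stop:
            recv[Str] ↦ send[Str]
              select{stop,data} ↦ offer{stop,data}  (internal→external)
                case stop:
                  dual(end) = end
                case data:
                  dual(Y) = Y
      case ok:
        send[Int] ↦ recv[Int]
          select{done,data,err} ↦ offer{done,data,err}  (internal→external)
            case done:
              select{stop,retry} ↦ offer{stop,retry}  (internal→external)
                case stop:
                  dual(Y) = Y
                case retry:
                  dual(Y) = Y
            case data:
              recv[Bool] ↦ send[Bool]
                dual(end) = end
            case err:
              offer{ok,more} ↦ select{ok,more}  (offer→select)
                case ok:
                  dual(end) = end
                case more:
                  dual(Y) = Y

send[Unit].μY.offer{data: offer{ack: send[Str].send[Int].Y, stop: send[Str].offer{stop: end, data: Y}}, ok: recv[Int].offer{done: offer{stop: Y, retry: Y}, data: send[Bool].end, err: select{ok: end, more: Y}}}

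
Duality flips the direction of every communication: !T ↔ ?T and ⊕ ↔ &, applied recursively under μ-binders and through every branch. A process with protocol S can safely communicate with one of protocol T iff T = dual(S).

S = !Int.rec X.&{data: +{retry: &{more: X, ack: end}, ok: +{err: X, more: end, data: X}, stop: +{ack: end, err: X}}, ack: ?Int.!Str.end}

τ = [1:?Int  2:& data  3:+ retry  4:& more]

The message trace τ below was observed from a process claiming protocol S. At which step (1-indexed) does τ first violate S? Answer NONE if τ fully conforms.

step 1: got ?Int, protocol expects !Int  ✗

1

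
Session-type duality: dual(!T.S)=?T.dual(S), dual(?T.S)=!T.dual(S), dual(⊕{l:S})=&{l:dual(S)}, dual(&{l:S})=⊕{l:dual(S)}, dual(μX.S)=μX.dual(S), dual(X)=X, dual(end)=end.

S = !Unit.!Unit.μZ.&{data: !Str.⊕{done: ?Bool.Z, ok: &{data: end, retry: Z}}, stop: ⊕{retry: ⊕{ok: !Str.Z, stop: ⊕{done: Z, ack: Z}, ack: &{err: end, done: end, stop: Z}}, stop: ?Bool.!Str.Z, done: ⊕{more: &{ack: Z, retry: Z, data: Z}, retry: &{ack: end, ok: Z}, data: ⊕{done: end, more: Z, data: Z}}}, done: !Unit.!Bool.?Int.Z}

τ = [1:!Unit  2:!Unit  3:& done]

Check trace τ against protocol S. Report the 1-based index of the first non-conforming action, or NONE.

[1] !Unit  match  now at !Unit.μZ.…
[2] !Unit  match  now at μZ.…
[3] & done  match  now at !Unit.!Bool.?Int.μZ.…
all 3 steps conform

NONE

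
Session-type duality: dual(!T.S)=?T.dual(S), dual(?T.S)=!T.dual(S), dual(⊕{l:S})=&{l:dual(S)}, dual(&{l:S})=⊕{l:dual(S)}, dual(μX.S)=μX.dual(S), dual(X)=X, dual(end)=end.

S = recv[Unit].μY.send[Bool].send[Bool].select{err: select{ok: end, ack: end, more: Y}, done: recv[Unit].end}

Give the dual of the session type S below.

recv[Unit] ↦ send[Unit]
  μY ↦ μY  (μ self-dual)
    send[Bool] ↦ recv[Bool]
      send[Bool] ↦ recv[Bool]
        select{err,done} ↦ offer{err,done}  (⊕→&)
          • err:
            select{ok,ack,more} ↦ offer{ok,ack,more}  (⊕→&)
              • ok:
                end ↦ end
              • ack:
                end ↦ end
              • more:
                Y ↦ Y
          • done:
            recv[Unit] ↦ send[Unit]
              end ↦ end

send[Unit].μY.recv[Bool].recv[Bool].offer{err: offer{ok: end, ack: end, more: Y}, done: send[Unit].end}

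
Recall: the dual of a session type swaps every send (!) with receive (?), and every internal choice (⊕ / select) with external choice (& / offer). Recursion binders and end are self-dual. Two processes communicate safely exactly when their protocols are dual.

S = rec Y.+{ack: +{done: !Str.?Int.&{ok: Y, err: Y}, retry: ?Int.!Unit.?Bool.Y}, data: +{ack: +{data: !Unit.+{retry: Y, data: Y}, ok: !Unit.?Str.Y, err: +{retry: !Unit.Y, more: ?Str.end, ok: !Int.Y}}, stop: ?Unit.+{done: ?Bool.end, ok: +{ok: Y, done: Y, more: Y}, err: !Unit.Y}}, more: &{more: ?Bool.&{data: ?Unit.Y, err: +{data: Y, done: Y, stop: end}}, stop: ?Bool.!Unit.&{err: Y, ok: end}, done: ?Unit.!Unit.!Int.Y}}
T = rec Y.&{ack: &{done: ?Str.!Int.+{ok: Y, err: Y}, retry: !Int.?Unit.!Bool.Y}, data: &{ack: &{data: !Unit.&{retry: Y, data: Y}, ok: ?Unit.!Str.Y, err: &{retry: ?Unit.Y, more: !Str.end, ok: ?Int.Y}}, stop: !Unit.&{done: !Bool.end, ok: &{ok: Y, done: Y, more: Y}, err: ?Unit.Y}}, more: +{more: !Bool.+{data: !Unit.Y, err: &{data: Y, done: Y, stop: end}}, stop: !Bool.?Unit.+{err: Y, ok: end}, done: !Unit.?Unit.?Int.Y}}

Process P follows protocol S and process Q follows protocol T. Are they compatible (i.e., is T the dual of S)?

rec Y | rec Y  match (binder kept)
  +{ack,data,more} | &{ack,data,more}  match labels match
    [ack]
      +{done,retry} | &{done,retry}  match labels match
        [done]
          !Str | ?Str  match
            ?Int | !Int  match
              &{ok,err} | +{ok,err}  match labels match
                [ok]
                  Y | Y  match
                [err]
                  Y | Y  match
        [retry]
          ?Int | !Int  match
            !Unit | ?Unit  match
              ?Bool | !Bool  match
                Y | Y  match
    [data]
      +{ack,stop} | &{ack,stop}  match labels match
        [ack]
          +{data,ok,err} | &{data,ok,err}  match labels match
            [data]
              !Unit | !Unit  ✗ same direction on both sides — not dual

NO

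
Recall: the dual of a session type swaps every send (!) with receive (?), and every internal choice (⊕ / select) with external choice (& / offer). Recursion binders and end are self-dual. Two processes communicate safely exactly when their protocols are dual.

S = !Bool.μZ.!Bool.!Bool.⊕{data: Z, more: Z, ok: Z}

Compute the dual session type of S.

?Bool.μZ.?Bool.?Bool.&{data: Z, more: Z, ok: Z}

!Bool → ?Bool
  μZ → μZ  (rec unchanged)
    !Bool → ?Bool
      !Bool → ?Bool
        ⊕{data,more,ok} → &{data,more,ok}  (internal→external)
          case data:
            Z self-dual
          case more:
            Z self-dual
          case ok:
            Z self-dual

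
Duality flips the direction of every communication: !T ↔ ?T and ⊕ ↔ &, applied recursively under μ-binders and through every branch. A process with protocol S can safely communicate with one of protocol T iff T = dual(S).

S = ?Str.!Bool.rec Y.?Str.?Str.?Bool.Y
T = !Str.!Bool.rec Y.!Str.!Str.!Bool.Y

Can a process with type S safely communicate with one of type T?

NO

?Str vs !Str  match
  !Bool vs !Bool  ✗ same direction on both sides — not dual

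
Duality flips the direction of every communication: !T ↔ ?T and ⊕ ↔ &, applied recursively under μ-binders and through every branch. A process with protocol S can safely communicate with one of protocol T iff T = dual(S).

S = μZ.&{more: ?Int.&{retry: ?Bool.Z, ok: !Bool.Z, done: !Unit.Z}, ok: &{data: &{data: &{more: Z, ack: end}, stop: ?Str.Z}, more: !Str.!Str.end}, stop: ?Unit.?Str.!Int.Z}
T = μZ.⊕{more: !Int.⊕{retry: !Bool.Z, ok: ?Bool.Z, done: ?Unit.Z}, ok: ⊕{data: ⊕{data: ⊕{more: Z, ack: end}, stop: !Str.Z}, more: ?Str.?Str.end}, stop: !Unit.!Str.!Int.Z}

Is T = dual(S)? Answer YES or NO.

NO

μZ ‖ μZ  match (rec unchanged)
  &{more,ok,stop} ‖ ⊕{more,ok,stop}  match labels match
    • more:
      ?Int ‖ !Int  match
        &{retry,ok,done} ‖ ⊕{retry,ok,done}  match labels match
          • retry:
            ?Bool ‖ !Bool  match
              Z ‖ Z  match
          • ok:
            !Bool ‖ ?Bool  match
              Z ‖ Z  match
          • done:
            !Unit ‖ ?Unit  match
              Z ‖ Z  match
    • ok:
      &{data,more} ‖ ⊕{data,more}  match labels match
        • data:
          &{data,stop} ‖ ⊕{data,stop}  match labels match
            • data:
              &{more,ack} ‖ ⊕{more,ack}  match labels match
                • more:
                  Z ‖ Z  match
                • ack:
                  end ‖ end  match
            • stop:
              ?Str ‖ !Str  match
                Z ‖ Z  match
        • more:
          !Str ‖ ?Str  match
            !Str ‖ ?Str  match
              end ‖ end  match
    • stop:
      ?Unit ‖ !Unit  match
        ?Str ‖ !Str  match
          !Int ‖ !Int  ✗ same direction on both sides — not dual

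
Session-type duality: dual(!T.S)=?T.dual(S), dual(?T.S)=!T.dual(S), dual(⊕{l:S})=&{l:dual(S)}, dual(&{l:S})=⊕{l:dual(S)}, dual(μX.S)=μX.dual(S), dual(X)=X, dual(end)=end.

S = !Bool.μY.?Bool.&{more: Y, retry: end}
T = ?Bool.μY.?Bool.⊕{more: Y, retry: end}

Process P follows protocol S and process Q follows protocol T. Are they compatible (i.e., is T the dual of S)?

!Bool vs ?Bool  match
  μY vs μY  match (rec unchanged)
    ?Bool vs ?Bool  ✗ same direction on both sides — not dual

NO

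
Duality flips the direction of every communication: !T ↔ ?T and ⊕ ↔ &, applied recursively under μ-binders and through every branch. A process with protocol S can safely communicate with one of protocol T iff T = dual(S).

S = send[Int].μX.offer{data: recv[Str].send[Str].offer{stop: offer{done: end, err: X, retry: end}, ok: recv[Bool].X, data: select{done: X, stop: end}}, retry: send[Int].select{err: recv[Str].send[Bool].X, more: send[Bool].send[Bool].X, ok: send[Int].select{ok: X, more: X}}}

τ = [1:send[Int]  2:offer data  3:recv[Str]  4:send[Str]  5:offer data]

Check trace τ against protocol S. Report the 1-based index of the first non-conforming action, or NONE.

NONE

@1 send[Int]  match  cont: μX.…
@2 offer data  match  cont: recv[Str].send[Str].offer{stop: offer{done: end, err: μX.…, retry: end}, ok: recv[Bool].μX.…, data: select{done: μX.…, stop: end}}
@3 recv[Str]  match  cont: send[Str].offer{stop: offer{done: end, err: μX.…, retry: end}, ok: recv[Bool].μX.…, data: select{done: μX.…, stop: end}}
@4 send[Str]  match  cont: offer{stop: offer{done: end, err: μX.…, retry: end}, ok: recv[Bool].μX.…, data: select{done: μX.…, stop: end}}
@5 offer data  match  cont: select{done: μX.…, stop: end}
all 5 steps conform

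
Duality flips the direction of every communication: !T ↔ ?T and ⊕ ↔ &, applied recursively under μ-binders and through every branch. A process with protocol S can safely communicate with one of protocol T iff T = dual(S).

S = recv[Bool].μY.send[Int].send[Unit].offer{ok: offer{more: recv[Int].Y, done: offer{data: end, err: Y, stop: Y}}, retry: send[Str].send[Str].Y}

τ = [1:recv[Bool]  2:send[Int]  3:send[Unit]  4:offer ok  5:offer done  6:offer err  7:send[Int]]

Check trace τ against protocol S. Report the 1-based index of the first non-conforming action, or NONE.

step 1: recv[Bool]  match  state: μY.…
step 2: send[Int]  match  state: send[Unit].offer{ok: offer{more: recv[Int].μY.…, done: offer{data: end, err: μY.…, stop: μY.…}}, retry: send[Str].send[Str].μY.…}
step 3: send[Unit]  match  state: offer{ok: offer{more: recv[Int].μY.…, done: offer{data: end, err: μY.…, stop: μY.…}}, retry: send[Str].send[Str].μY.…}
step 4: offer ok  match  state: offer{more: recv[Int].μY.…, done: offer{data: end, err: μY.…, stop: μY.…}}
step 5: offer done  match  state: offer{data: end, err: μY.…, stop: μY.…}
step 6: offer err  match  state: μY.…
step 7: send[Int]  match  state: send[Unit].offer{ok: offer{more: recv[Int].μY.…, done: offer{data: end, err: μY.…, stop: μY.…}}, retry: send[Str].send[Str].μY.…}
τ conforms to S (length 7)

NONE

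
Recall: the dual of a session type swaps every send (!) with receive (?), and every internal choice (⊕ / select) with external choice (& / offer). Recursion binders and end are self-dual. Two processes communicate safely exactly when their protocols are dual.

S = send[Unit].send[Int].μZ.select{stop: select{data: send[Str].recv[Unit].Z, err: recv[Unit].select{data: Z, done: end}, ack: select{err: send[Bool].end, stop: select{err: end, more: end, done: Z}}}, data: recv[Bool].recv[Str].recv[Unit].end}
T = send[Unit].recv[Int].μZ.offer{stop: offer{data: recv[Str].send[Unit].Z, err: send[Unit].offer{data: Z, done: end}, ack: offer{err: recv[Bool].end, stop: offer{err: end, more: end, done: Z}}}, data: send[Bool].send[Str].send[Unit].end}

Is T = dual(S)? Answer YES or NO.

send[Unit] | send[Unit]  ✗ same direction on both sides — not dual

NO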